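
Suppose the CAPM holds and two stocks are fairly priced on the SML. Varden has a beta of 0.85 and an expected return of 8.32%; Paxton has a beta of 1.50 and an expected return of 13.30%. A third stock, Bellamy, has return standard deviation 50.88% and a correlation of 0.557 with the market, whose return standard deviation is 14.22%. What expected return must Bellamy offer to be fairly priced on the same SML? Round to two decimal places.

17.08%

MRP = (13.30% − 8.32%) / (1.50 − 0.85) = 7.6615%
R_f = 8.32% − 0.85 × 7.6615% = 1.8077%
β_Bellamy = ρ·σ_i/σ_m = 0.557 × 50.88 / 14.22 = 1.9930
E(R_Bellamy) = R_f + β × MRP = 1.8077% + 1.9930 × 7.6615% = 17.08%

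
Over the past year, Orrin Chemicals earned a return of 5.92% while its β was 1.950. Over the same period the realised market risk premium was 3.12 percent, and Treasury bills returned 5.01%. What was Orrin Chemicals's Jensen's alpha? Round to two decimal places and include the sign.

-5.17%

CAPM benchmark = R_f + β(R_m − R_f) = 5.01% + 1.950 × 3.12% = 11.09400%
α = actual − benchmark = 5.92% − 11.09400% = -5.17%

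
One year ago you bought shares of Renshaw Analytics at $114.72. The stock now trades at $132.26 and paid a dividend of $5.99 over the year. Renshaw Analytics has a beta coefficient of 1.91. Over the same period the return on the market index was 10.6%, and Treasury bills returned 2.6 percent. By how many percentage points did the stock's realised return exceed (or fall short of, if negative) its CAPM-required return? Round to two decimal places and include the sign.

Realised HPR = (P1 + D1 − P0) / P0 = (132.26 + 5.99 − 114.72) / 114.72 = 23.53 / 114.72 = 20.5108%
MRP = 10.6% − 2.6% = 8.00%
CAPM required = R_f + β·MRP = 2.6% + 1.91 × 8.0% = 17.8800%
α = realised − required = 20.5108% − 17.8800% = +2.63%

+2.63%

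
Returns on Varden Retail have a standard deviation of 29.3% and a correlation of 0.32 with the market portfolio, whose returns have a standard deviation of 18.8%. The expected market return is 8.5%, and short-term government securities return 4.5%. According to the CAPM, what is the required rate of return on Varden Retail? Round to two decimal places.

β = ρ × σ_i / σ_m = 0.32 × 29.3% / 18.8% = 0.4987
MRP = 8.5% − 4.5% = 4.00%
E(R) = 4.5% + 0.4987 × 4.0% = 6.49%

6.49%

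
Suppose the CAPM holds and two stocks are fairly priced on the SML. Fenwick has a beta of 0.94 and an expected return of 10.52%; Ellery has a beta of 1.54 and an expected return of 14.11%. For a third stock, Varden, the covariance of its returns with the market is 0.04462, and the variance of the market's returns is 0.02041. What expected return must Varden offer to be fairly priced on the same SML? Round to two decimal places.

17.98%

MRP = (14.11% − 10.52%) / (1.54 − 0.94) = 5.9833%
R_f = 10.52% − 0.94 × 5.9833% = 4.8957%
β_Varden = Cov / Var(R_m) = 0.04462 / 0.02041 = 2.1862
E(R_Varden) = R_f + β × MRP = 4.8957% + 2.1862 × 5.9833% = 17.98%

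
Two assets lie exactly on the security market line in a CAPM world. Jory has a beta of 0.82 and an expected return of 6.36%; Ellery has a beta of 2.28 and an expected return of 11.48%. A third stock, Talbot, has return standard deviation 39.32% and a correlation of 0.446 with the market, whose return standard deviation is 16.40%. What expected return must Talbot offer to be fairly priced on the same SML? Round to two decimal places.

MRP = (11.48% − 6.36%) / (2.28 − 0.82) = 3.5068%
R_f = 6.36% − 0.82 × 3.5068% = 3.4844%
β_Talbot = ρ·σ_i/σ_m = 0.446 × 39.32 / 16.40 = 1.0693
E(R_Talbot) = R_f + β × MRP = 3.4844% + 1.0693 × 3.5068% = 7.23%

7.23%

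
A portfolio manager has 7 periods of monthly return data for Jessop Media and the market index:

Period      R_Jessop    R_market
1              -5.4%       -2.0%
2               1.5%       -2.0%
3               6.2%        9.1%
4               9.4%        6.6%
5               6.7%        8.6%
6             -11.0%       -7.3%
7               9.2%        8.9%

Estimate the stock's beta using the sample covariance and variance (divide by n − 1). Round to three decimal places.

1.080

Mean R_i = (-5.4 + 1.5 + 6.2 + 9.4 + 6.7 − 11.0 + 9.2) / 7 = 2.3714%
Mean R_m = (-2.0 − 2.0 + 9.1 + 6.6 + 8.6 − 7.3 + 8.9) / 7 = 3.1286%
Σ(R_i − R̄_i)(R_m − R̄_m) = 294.1257  ⇒  Cov = 294.1257 / 6 = 49.0210
Σ(R_m − R̄_m)² = 272.3143  ⇒  Var(R_m) = 272.3143 / 6 = 45.3857
β = Cov / Var(R_m) = 49.0210 / 45.3857 = 1.0801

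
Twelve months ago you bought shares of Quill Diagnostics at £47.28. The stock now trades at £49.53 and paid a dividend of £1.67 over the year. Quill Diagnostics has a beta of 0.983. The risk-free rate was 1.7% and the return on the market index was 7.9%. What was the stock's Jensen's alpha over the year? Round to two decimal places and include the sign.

Realised HPR = (P1 + D1 − P0) / P0 = (49.53 + 1.67 − 47.28) / 47.28 = 3.92 / 47.28 = 8.2910%
MRP = 7.9% − 1.7% = 6.20%
CAPM required = R_f + β·MRP = 1.7% + 0.983 × 6.2% = 7.7946%
α = realised − required = 8.2910% − 7.7946% = +0.50%

+0.50%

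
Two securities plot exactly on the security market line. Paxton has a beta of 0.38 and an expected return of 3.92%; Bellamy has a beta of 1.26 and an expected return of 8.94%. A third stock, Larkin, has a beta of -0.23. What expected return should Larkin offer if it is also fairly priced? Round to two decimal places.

0.44%

MRP (SML slope) = (8.94% − 3.92%) / (1.26 − 0.38) = 5.02% / 0.88 = 5.7045%
R_f (intercept) = 3.92% − 0.38 × 5.7045% = 1.7523%
E(R_Larkin) = R_f + β × MRP = 1.7523% + -0.23 × 5.7045% = 0.44%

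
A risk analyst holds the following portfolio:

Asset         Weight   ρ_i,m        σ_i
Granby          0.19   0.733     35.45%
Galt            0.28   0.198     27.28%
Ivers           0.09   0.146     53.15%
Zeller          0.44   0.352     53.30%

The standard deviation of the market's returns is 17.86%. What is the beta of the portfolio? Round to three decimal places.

β_Granby = 0.733 × 35.45% / 17.86% = 1.4549
β_Galt = 0.198 × 27.28% / 17.86% = 0.3024
β_Ivers = 0.146 × 53.15% / 17.86% = 0.4345
β_Zeller = 0.352 × 53.30% / 17.86% = 1.0505
β_P = Σ w_i β_i = 0.19×1.4549 + 0.28×0.3024 + 0.09×0.4345 + 0.44×1.0505 = 0.8624

0.862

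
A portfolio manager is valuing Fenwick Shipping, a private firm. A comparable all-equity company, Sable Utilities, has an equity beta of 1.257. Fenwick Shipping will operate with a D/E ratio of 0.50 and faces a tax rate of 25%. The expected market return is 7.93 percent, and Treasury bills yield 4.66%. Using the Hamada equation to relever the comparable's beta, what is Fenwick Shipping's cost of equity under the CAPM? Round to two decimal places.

β_L = β_U × [1 + (1 − t)(D/E)] = 1.257 × [1 + (1 − 0.25) × 0.50]
    = 1.257 × [1 + 0.75 × 0.50] = 1.257 × 1.3750 = 1.7284
MRP = 7.93% − 4.66% = 3.27%
E(R) = R_f + β_L × MRP = 4.66% + 1.7284 × 3.27% = 10.31%

10.31%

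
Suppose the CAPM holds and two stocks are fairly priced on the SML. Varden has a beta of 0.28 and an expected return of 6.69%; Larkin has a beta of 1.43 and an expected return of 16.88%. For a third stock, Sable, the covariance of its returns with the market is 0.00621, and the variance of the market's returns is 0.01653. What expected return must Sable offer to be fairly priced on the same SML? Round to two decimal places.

7.54%

MRP = (16.88% − 6.69%) / (1.43 − 0.28) = 8.8609%
R_f = 6.69% − 0.28 × 8.8609% = 4.2089%
β_Sable = Cov / Var(R_m) = 0.00621 / 0.01653 = 0.3757
E(R_Sable) = R_f + β × MRP = 4.2089% + 0.3757 × 8.8609% = 7.54%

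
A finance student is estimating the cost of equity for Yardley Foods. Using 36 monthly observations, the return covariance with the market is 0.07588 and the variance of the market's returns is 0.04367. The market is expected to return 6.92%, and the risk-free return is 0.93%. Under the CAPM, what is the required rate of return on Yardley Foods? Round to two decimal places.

11.34%

β = Cov(R_i, R_m) / Var(R_m) = 0.07588 / 0.04367 = 1.7376
MRP = 6.92% − 0.93% = 5.99%
E(R) = R_f + β × MRP = 0.93% + 1.7376 × 5.99% = 11.34%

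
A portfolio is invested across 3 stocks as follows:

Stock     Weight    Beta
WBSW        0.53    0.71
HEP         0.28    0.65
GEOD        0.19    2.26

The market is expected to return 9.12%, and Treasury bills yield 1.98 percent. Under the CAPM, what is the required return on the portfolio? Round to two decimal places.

9.03%

β_P = Σ w_i β_i = 0.53×0.71 + 0.28×0.65 + 0.19×2.26 = 0.9877
MRP = 9.12% − 1.98% = 7.14%
E(R_P) = R_f + β_P × MRP = 1.98% + 0.9877 × 7.14% = 9.03%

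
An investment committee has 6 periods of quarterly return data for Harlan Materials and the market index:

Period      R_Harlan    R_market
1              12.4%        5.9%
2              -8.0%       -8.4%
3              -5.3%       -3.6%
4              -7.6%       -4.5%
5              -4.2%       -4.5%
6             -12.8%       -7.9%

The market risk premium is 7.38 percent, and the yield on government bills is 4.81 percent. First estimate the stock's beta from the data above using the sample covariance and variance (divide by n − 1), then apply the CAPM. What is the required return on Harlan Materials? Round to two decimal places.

Mean R_i = (12.4 − 8.0 − 5.3 − 7.6 − 4.2 − 12.8) / 6 = -4.2500%
Mean R_m = (5.9 − 8.4 − 3.6 − 4.5 − 4.5 − 7.9) / 6 = -3.8333%
Σ(R_i − R̄_i)(R_m − R̄_m) = 215.9100  ⇒  Cov = 215.9100 / 5 = 43.1820
Σ(R_m − R̄_m)² = 133.0733  ⇒  Var(R_m) = 133.0733 / 5 = 26.6147
β = Cov / Var(R_m) = 43.1820 / 26.6147 = 1.6225
E(R) = R_f + β × MRP = 4.81% + 1.6225 × 7.38% = 16.78%

16.78%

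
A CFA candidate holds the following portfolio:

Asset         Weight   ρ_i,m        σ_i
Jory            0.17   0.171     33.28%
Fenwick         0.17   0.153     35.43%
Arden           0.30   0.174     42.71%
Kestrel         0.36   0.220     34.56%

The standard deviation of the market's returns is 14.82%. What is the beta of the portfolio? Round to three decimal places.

0.463

β_Jory = 0.171 × 33.28% / 14.82% = 0.3840
β_Fenwick = 0.153 × 35.43% / 14.82% = 0.3658
β_Arden = 0.174 × 42.71% / 14.82% = 0.5015
β_Kestrel = 0.220 × 34.56% / 14.82% = 0.5130
β_P = Σ w_i β_i = 0.17×0.3840 + 0.17×0.3658 + 0.30×0.5015 + 0.36×0.5130 = 0.4626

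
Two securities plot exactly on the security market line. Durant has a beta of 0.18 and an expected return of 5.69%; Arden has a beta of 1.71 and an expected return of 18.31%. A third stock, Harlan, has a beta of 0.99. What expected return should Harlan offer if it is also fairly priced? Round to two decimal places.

MRP (SML slope) = (18.31% − 5.69%) / (1.71 − 0.18) = 12.62% / 1.53 = 8.2484%
R_f (intercept) = 5.69% − 0.18 × 8.2484% = 4.2053%
E(R_Harlan) = R_f + β × MRP = 4.2053% + 0.99 × 8.2484% = 12.37%

12.37%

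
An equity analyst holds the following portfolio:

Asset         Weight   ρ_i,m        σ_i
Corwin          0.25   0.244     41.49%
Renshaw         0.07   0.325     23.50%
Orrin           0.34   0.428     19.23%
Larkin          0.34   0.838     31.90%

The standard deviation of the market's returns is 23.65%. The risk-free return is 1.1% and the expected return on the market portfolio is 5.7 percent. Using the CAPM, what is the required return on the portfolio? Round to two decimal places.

4.01%

β_Corwin = 0.244 × 41.49% / 23.65% = 0.4281
β_Renshaw = 0.325 × 23.50% / 23.65% = 0.3229
β_Orrin = 0.428 × 19.23% / 23.65% = 0.3480
β_Larkin = 0.838 × 31.90% / 23.65% = 1.1303
β_P = Σ w_i β_i = 0.25×0.4281 + 0.07×0.3229 + 0.34×0.3480 + 0.34×1.1303 = 0.6323
MRP = 5.7% − 1.1% = 4.60%
E(R_P) = R_f + β_P × MRP = 1.1% + 0.6323 × 4.6% = 4.01%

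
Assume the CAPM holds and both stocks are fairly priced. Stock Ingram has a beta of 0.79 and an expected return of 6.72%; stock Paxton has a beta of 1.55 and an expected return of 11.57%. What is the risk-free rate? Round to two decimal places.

1.68%

Both satisfy E(R) = R_f + β·MRP, so the slope of the SML is
MRP = (11.57% − 6.72%) / (1.55 − 0.79) = 4.85% / 0.76 = 6.3816%
R_f = E(R_Ingram) − β_Ingram·MRP = 6.72% − 0.79 × 6.3816% = 1.6785%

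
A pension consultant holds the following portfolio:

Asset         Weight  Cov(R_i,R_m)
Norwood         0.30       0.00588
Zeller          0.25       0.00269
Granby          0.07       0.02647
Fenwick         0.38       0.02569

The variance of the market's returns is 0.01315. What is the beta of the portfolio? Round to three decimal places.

1.069

β_Norwood = 0.00588 / 0.01315 = 0.4471
β_Zeller = 0.00269 / 0.01315 = 0.2046
β_Granby = 0.02647 / 0.01315 = 2.0129
β_Fenwick = 0.02569 / 0.01315 = 1.9536
β_P = Σ w_i β_i = 0.30×0.4471 + 0.25×0.2046 + 0.07×2.0129 + 0.38×1.9536 = 1.0686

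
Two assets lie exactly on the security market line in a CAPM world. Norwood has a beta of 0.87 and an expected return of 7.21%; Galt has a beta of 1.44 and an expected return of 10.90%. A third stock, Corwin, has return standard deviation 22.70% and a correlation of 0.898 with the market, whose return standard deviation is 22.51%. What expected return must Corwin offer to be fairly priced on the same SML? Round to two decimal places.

MRP = (10.90% − 7.21%) / (1.44 − 0.87) = 6.4737%
R_f = 7.21% − 0.87 × 6.4737% = 1.5779%
β_Corwin = ρ·σ_i/σ_m = 0.898 × 22.70 / 22.51 = 0.9056
E(R_Corwin) = R_f + β × MRP = 1.5779% + 0.9056 × 6.4737% = 7.44%

7.44%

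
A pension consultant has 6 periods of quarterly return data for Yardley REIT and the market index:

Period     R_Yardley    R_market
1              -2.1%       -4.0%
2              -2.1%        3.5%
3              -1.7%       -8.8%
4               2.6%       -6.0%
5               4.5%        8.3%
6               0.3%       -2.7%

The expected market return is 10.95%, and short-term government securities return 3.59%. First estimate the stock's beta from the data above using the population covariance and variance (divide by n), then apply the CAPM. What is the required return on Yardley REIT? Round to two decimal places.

5.02%

Mean R_i = (-2.1 − 2.1 − 1.7 + 2.6 + 4.5 + 0.3) / 6 = 0.2500%
Mean R_m = (-4.0 + 3.5 − 8.8 − 6.0 + 8.3 − 2.7) / 6 = -1.6167%
Σ(R_i − R̄_i)(R_m − R̄_m) = 39.3750  ⇒  Cov = 39.3750 / 6 = 6.5625
Σ(R_m − R̄_m)² = 202.1883  ⇒  Var(R_m) = 202.1883 / 6 = 33.6981
β = Cov / Var(R_m) = 6.5625 / 33.6981 = 0.1947
MRP = 10.95% − 3.59% = 7.36%
E(R) = R_f + β × MRP = 3.59% + 0.1947 × 7.36% = 5.02%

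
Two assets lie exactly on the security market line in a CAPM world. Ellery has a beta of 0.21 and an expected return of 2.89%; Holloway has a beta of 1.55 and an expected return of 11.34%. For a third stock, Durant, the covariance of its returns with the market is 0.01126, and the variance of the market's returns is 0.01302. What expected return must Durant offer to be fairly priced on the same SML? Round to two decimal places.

MRP = (11.34% − 2.89%) / (1.55 − 0.21) = 6.3060%
R_f = 2.89% − 0.21 × 6.3060% = 1.5657%
β_Durant = Cov / Var(R_m) = 0.01126 / 0.01302 = 0.8648
E(R_Durant) = R_f + β × MRP = 1.5657% + 0.8648 × 6.3060% = 7.02%

7.02%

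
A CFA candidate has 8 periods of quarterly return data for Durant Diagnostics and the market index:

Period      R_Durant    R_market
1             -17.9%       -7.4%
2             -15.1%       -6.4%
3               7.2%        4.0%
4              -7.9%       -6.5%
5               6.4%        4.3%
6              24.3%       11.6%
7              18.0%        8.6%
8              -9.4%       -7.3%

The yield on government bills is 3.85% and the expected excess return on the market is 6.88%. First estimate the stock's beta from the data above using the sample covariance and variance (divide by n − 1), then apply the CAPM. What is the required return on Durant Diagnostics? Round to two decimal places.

Mean R_i = (-17.9 − 15.1 + 7.2 − 7.9 + 6.4 + 24.3 + 18.0 − 9.4) / 8 = 0.7000%
Mean R_m = (-7.4 − 6.4 + 4.0 − 6.5 + 4.3 + 11.6 + 8.6 − 7.3) / 8 = 0.1125%
Σ(R_i − R̄_i)(R_m − R̄_m) = 841.4400  ⇒  Cov = 841.4400 / 7 = 120.2057
Σ(R_m − R̄_m)² = 434.1688  ⇒  Var(R_m) = 434.1688 / 7 = 62.0241
β = Cov / Var(R_m) = 120.2057 / 62.0241 = 1.9380
E(R) = R_f + β × MRP = 3.85% + 1.9380 × 6.88% = 17.18%

17.18%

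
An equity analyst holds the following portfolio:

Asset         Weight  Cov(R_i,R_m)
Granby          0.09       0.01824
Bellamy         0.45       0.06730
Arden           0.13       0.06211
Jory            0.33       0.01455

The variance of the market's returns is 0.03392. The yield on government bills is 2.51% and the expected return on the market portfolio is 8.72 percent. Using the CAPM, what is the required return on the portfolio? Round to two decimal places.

10.71%

β_Granby = 0.01824 / 0.03392 = 0.5377
β_Bellamy = 0.06730 / 0.03392 = 1.9841
β_Arden = 0.06211 / 0.03392 = 1.8311
β_Jory = 0.01455 / 0.03392 = 0.4290
β_P = Σ w_i β_i = 0.09×0.5377 + 0.45×1.9841 + 0.13×1.8311 + 0.33×0.4290 = 1.3209
MRP = 8.72% − 2.51% = 6.21%
E(R_P) = R_f + β_P × MRP = 2.51% + 1.3209 × 6.21% = 10.71%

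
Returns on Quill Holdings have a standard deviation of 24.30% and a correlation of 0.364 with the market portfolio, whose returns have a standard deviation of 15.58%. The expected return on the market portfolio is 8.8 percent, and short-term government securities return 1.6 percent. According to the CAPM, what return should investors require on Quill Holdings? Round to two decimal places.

β = ρ × σ_i / σ_m = 0.364 × 24.30% / 15.58% = 0.5677
MRP = 8.8% − 1.6% = 7.20%
E(R) = 1.6% + 0.5677 × 7.2% = 5.69%

5.69%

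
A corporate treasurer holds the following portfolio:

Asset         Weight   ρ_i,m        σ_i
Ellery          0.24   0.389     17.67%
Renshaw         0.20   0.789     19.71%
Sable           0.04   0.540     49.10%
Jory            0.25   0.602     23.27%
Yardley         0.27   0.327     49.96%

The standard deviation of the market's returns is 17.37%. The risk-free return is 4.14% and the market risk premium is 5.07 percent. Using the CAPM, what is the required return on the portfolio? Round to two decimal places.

8.15%

β_Ellery = 0.389 × 17.67% / 17.37% = 0.3957
β_Renshaw = 0.789 × 19.71% / 17.37% = 0.8953
β_Sable = 0.540 × 49.10% / 17.37% = 1.5264
β_Jory = 0.602 × 23.27% / 17.37% = 0.8065
β_Yardley = 0.327 × 49.96% / 17.37% = 0.9405
β_P = Σ w_i β_i = 0.24×0.3957 + 0.20×0.8953 + 0.04×1.5264 + 0.25×0.8065 + 0.27×0.9405 = 0.7906
E(R_P) = R_f + β_P × MRP = 4.14% + 0.7906 × 5.07% = 8.15%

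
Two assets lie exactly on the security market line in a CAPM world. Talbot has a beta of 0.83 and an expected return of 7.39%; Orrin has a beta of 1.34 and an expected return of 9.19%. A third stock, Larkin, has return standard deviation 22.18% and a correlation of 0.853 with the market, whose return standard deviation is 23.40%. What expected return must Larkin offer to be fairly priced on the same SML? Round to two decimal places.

7.31%

MRP = (9.19% − 7.39%) / (1.34 − 0.83) = 3.5294%
R_f = 7.39% − 0.83 × 3.5294% = 4.4606%
β_Larkin = ρ·σ_i/σ_m = 0.853 × 22.18 / 23.40 = 0.8085
E(R_Larkin) = R_f + β × MRP = 4.4606% + 0.8085 × 3.5294% = 7.31%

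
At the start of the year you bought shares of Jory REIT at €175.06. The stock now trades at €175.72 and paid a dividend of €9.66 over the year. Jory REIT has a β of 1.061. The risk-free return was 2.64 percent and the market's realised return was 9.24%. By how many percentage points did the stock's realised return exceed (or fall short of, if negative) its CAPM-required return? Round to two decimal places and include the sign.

-3.75%

Realised HPR = (P1 + D1 − P0) / P0 = (175.72 + 9.66 − 175.06) / 175.06 = 10.32 / 175.06 = 5.8951%
MRP = 9.24% − 2.64% = 6.60%
CAPM required = R_f + β·MRP = 2.64% + 1.061 × 6.60% = 9.64260%
α = realised − required = 5.8951% − 9.64260% = -3.75%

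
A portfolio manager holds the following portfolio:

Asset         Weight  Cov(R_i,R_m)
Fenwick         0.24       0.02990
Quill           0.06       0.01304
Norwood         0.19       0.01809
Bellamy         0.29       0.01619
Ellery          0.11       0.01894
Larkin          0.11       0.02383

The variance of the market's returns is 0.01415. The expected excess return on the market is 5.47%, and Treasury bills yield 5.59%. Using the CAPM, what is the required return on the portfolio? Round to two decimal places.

β_Fenwick = 0.02990 / 0.01415 = 2.1131
β_Quill = 0.01304 / 0.01415 = 0.9216
β_Norwood = 0.01809 / 0.01415 = 1.2784
β_Bellamy = 0.01619 / 0.01415 = 1.1442
β_Ellery = 0.01894 / 0.01415 = 1.3385
β_Larkin = 0.02383 / 0.01415 = 1.6841
β_P = Σ w_i β_i = 0.24×2.1131 + 0.06×0.9216 + 0.19×1.2784 + 0.29×1.1442 + 0.11×1.3385 + 0.11×1.6841 = 1.4696
E(R_P) = R_f + β_P × MRP = 5.59% + 1.4696 × 5.47% = 13.63%

13.63%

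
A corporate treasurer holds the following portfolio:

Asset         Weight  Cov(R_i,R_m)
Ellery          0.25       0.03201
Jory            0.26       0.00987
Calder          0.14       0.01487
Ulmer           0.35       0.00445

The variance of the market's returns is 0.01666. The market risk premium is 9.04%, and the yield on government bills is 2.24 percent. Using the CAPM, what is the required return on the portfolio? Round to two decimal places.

β_Ellery = 0.03201 / 0.01666 = 1.9214
β_Jory = 0.00987 / 0.01666 = 0.5924
β_Calder = 0.01487 / 0.01666 = 0.8926
β_Ulmer = 0.00445 / 0.01666 = 0.2671
β_P = Σ w_i β_i = 0.25×1.9214 + 0.26×0.5924 + 0.14×0.8926 + 0.35×0.2671 = 0.8528
E(R_P) = R_f + β_P × MRP = 2.24% + 0.8528 × 9.04% = 9.95%

9.95%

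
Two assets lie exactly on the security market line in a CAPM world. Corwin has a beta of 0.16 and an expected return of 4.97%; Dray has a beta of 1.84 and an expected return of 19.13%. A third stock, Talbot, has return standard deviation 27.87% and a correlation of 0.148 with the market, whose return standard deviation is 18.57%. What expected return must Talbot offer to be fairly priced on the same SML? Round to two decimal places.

5.49%

MRP = (19.13% − 4.97%) / (1.84 − 0.16) = 8.4286%
R_f = 4.97% − 0.16 × 8.4286% = 3.6214%
β_Talbot = ρ·σ_i/σ_m = 0.148 × 27.87 / 18.57 = 0.2221
E(R_Talbot) = R_f + β × MRP = 3.6214% + 0.2221 × 8.4286% = 5.49%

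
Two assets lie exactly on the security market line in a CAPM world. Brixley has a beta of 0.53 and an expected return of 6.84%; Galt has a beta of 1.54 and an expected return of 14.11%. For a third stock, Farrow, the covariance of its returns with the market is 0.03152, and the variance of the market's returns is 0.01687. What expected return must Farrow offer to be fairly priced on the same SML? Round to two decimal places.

16.47%

MRP = (14.11% − 6.84%) / (1.54 − 0.53) = 7.1980%
R_f = 6.84% − 0.53 × 7.1980% = 3.0251%
β_Farrow = Cov / Var(R_m) = 0.03152 / 0.01687 = 1.8684
E(R_Farrow) = R_f + β × MRP = 3.0251% + 1.8684 × 7.1980% = 16.47%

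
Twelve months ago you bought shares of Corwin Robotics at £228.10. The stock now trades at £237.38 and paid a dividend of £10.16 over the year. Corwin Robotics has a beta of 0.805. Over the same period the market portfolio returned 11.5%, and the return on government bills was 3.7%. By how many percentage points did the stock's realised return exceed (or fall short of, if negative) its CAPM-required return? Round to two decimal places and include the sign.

Realised HPR = (P1 + D1 − P0) / P0 = (237.38 + 10.16 − 228.10) / 228.10 = 19.44 / 228.10 = 8.5226%
MRP = 11.5% − 3.7% = 7.80%
CAPM required = R_f + β·MRP = 3.7% + 0.805 × 7.8% = 9.9790%
α = realised − required = 8.5226% − 9.9790% = -1.46%

-1.46%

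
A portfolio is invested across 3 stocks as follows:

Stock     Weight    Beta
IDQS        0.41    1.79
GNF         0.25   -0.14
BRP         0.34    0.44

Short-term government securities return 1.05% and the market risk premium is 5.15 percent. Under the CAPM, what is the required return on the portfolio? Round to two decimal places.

β_P = Σ w_i β_i = 0.41×1.79 + 0.25×-0.14 + 0.34×0.44 = 0.8485
E(R_P) = R_f + β_P × MRP = 1.05% + 0.8485 × 5.15% = 5.42%

5.42%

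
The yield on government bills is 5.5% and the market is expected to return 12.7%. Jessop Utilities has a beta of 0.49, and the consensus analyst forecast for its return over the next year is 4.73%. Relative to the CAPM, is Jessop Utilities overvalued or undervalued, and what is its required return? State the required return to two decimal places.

Overvalued; required return 9.03%

MRP = 12.7% − 5.5% = 7.20%
Required return = R_f + β·MRP = 5.5% + 0.49 × 7.2% = 9.03%
Forecast 4.73% < required 9.03% → the stock plots below the SML → overvalued.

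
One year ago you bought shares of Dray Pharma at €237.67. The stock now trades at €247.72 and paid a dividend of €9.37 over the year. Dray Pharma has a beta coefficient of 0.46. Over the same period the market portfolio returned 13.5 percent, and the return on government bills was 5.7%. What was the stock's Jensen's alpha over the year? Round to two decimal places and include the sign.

-1.12%

Realised HPR = (P1 + D1 − P0) / P0 = (247.72 + 9.37 − 237.67) / 237.67 = 19.42 / 237.67 = 8.1710%
MRP = 13.5% − 5.7% = 7.80%
CAPM required = R_f + β·MRP = 5.7% + 0.46 × 7.8% = 9.2880%
α = realised − required = 8.1710% − 9.2880% = -1.12%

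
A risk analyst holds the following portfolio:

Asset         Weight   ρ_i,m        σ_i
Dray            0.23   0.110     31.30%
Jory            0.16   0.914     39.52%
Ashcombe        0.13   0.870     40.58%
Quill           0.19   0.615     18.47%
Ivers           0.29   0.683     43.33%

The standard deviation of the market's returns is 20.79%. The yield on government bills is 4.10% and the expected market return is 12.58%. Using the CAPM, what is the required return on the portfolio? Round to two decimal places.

β_Dray = 0.110 × 31.30% / 20.79% = 0.1656
β_Jory = 0.914 × 39.52% / 20.79% = 1.7374
β_Ashcombe = 0.870 × 40.58% / 20.79% = 1.6982
β_Quill = 0.615 × 18.47% / 20.79% = 0.5464
β_Ivers = 0.683 × 43.33% / 20.79% = 1.4235
β_P = Σ w_i β_i = 0.23×0.1656 + 0.16×1.7374 + 0.13×1.6982 + 0.19×0.5464 + 0.29×1.4235 = 1.0535
MRP = 12.58% − 4.10% = 8.48%
E(R_P) = R_f + β_P × MRP = 4.10% + 1.0535 × 8.48% = 13.03%

13.03%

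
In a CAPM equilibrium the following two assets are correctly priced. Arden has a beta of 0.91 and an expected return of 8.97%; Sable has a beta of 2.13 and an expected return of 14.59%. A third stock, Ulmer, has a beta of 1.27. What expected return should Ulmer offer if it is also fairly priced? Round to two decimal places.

MRP (SML slope) = (14.59% − 8.97%) / (2.13 − 0.91) = 5.62% / 1.22 = 4.6066%
R_f (intercept) = 8.97% − 0.91 × 4.6066% = 4.7780%
E(R_Ulmer) = R_f + β × MRP = 4.7780% + 1.27 × 4.6066% = 10.63%

10.63%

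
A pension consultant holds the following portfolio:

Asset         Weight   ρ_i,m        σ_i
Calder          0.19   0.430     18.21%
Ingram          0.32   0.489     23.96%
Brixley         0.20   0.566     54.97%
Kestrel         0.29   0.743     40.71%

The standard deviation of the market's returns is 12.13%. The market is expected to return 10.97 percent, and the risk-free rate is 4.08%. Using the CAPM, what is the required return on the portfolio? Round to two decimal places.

15.57%

β_Calder = 0.430 × 18.21% / 12.13% = 0.6455
β_Ingram = 0.489 × 23.96% / 12.13% = 0.9659
β_Brixley = 0.566 × 54.97% / 12.13% = 2.5650
β_Kestrel = 0.743 × 40.71% / 12.13% = 2.4936
β_P = Σ w_i β_i = 0.19×0.6455 + 0.32×0.9659 + 0.20×2.5650 + 0.29×2.4936 = 1.6679
MRP = 10.97% − 4.08% = 6.89%
E(R_P) = R_f + β_P × MRP = 4.08% + 1.6679 × 6.89% = 15.57%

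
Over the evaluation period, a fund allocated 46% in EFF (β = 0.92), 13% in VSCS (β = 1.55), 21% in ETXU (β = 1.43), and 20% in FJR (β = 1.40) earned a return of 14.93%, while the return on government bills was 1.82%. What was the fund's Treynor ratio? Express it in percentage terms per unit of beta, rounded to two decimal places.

10.88%

β_P = 0.46×0.92 + 0.13×1.55 + 0.21×1.43 + 0.20×1.40 = 1.2050
Treynor = (R_P − R_f) / β_P = (14.93% − 1.82%) / 1.2050 = 13.11% / 1.2050 = 10.88%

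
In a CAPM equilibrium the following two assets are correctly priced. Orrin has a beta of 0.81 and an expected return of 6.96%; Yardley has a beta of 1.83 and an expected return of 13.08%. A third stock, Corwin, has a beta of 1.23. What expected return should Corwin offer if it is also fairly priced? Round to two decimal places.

9.48%

MRP (SML slope) = (13.08% − 6.96%) / (1.83 − 0.81) = 6.12% / 1.02 = 6.0000%
R_f (intercept) = 6.96% − 0.81 × 6.0000% = 2.1000%
E(R_Corwin) = R_f + β × MRP = 2.1000% + 1.23 × 6.0000% = 9.48%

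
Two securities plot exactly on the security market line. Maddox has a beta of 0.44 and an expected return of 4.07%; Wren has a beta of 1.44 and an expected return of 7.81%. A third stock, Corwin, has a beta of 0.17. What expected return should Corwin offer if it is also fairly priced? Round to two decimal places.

MRP (SML slope) = (7.81% − 4.07%) / (1.44 − 0.44) = 3.74% / 1.00 = 3.7400%
R_f (intercept) = 4.07% − 0.44 × 3.7400% = 2.4244%
E(R_Corwin) = R_f + β × MRP = 2.4244% + 0.17 × 3.7400% = 3.06%

3.06%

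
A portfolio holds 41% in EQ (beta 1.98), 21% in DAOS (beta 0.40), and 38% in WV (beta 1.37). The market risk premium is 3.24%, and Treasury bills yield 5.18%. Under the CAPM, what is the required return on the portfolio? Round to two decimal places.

β_P = Σ w_i β_i = 0.41×1.98 + 0.21×0.40 + 0.38×1.37 = 1.4164
E(R_P) = R_f + β_P × MRP = 5.18% + 1.4164 × 3.24% = 9.77%

9.77%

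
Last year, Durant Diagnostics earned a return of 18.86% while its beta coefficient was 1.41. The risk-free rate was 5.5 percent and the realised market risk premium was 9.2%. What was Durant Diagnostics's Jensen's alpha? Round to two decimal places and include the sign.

CAPM benchmark = R_f + β(R_m − R_f) = 5.5% + 1.41 × 9.2% = 18.4720%
α = actual − benchmark = 18.86% − 18.4720% = +0.39%

+0.39%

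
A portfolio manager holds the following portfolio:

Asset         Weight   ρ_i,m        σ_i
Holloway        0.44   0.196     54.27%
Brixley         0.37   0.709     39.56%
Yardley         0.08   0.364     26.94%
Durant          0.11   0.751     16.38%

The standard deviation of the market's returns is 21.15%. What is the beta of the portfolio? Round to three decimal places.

β_Holloway = 0.196 × 54.27% / 21.15% = 0.5029
β_Brixley = 0.709 × 39.56% / 21.15% = 1.3261
β_Yardley = 0.364 × 26.94% / 21.15% = 0.4636
β_Durant = 0.751 × 16.38% / 21.15% = 0.5816
β_P = Σ w_i β_i = 0.44×0.5029 + 0.37×1.3261 + 0.08×0.4636 + 0.11×0.5816 = 0.8130

0.813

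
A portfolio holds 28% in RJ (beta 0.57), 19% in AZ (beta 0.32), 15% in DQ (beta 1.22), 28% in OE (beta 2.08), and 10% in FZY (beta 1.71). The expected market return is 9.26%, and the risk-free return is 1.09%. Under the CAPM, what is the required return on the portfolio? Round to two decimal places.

β_P = Σ w_i β_i = 0.28×0.57 + 0.19×0.32 + 0.15×1.22 + 0.28×2.08 + 0.10×1.71 = 1.1568
MRP = 9.26% − 1.09% = 8.17%
E(R_P) = R_f + β_P × MRP = 1.09% + 1.1568 × 8.17% = 10.54%

10.54%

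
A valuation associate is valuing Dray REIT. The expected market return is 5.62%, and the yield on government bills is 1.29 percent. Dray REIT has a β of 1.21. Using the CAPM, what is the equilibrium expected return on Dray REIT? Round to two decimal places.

Market risk premium = E(R_m) − R_f = 5.62% − 1.29% = 4.33%
E(R) = R_f + β × MRP = 1.29% + 1.21 × 4.33% = 6.53%

6.53%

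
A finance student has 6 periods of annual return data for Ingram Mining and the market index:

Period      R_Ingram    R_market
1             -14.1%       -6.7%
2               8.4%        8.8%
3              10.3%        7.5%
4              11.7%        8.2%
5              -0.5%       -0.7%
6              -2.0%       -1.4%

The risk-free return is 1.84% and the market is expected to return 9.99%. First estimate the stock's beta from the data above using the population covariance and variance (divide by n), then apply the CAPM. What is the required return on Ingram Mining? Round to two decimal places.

Mean R_i = (-14.1 + 8.4 + 10.3 + 11.7 − 0.5 − 2.0) / 6 = 2.3000%
Mean R_m = (-6.7 + 8.8 + 7.5 + 8.2 − 0.7 − 1.4) / 6 = 2.6167%
Σ(R_i − R̄_i)(R_m − R̄_m) = 308.6200  ⇒  Cov = 308.6200 / 6 = 51.4367
Σ(R_m − R̄_m)² = 207.1883  ⇒  Var(R_m) = 207.1883 / 6 = 34.5314
β = Cov / Var(R_m) = 51.4367 / 34.5314 = 1.4896
MRP = 9.99% − 1.84% = 8.15%
E(R) = R_f + β × MRP = 1.84% + 1.4896 × 8.15% = 13.98%

13.98%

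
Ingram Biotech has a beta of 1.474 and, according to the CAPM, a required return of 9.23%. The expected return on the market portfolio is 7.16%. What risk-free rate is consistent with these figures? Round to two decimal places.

2.79%

E(R) = R_f + β(E(R_m) − R_f) = R_f(1 − β) + β·E(R_m)
9.23% = R_f × (1 − 1.474) + 1.474 × 7.16%
9.23% = R_f × -0.474 + 10.55384%
R_f = (9.23% − 10.55384%) / -0.474 = 2.79%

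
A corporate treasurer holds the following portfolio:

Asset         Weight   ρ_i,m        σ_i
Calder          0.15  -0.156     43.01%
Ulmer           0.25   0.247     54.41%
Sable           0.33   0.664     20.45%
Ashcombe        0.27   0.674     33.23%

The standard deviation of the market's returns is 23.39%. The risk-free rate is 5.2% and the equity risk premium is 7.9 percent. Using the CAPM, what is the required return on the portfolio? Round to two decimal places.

9.55%

β_Calder = -0.156 × 43.01% / 23.39% = -0.2869
β_Ulmer = 0.247 × 54.41% / 23.39% = 0.5746
β_Sable = 0.664 × 20.45% / 23.39% = 0.5805
β_Ashcombe = 0.674 × 33.23% / 23.39% = 0.9575
β_P = Σ w_i β_i = 0.15×-0.2869 + 0.25×0.5746 + 0.33×0.5805 + 0.27×0.9575 = 0.5507
E(R_P) = R_f + β_P × MRP = 5.2% + 0.5507 × 7.9% = 9.55%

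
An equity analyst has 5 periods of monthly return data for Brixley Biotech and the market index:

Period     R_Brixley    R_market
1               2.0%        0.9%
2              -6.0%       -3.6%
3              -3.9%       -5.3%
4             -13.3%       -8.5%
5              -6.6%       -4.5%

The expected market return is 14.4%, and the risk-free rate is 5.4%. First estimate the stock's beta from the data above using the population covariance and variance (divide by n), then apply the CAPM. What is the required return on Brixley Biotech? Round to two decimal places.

Mean R_i = (2.0 − 6.0 − 3.9 − 13.3 − 6.6) / 5 = -5.5600%
Mean R_m = (0.9 − 3.6 − 5.3 − 8.5 − 4.5) / 5 = -4.2000%
Σ(R_i − R̄_i)(R_m − R̄_m) = 70.0600  ⇒  Cov = 70.0600 / 5 = 14.0120
Σ(R_m − R̄_m)² = 46.1600  ⇒  Var(R_m) = 46.1600 / 5 = 9.2320
β = Cov / Var(R_m) = 14.0120 / 9.2320 = 1.5178
MRP = 14.4% − 5.4% = 9.00%
E(R) = R_f + β × MRP = 5.4% + 1.5178 × 9.0% = 19.06%

19.06%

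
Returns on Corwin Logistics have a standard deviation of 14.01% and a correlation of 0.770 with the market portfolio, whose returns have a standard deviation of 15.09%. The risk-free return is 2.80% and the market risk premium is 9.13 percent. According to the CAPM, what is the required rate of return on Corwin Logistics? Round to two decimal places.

β = ρ × σ_i / σ_m = 0.770 × 14.01% / 15.09% = 0.7149
E(R) = 2.80% + 0.7149 × 9.13% = 9.33%

9.33%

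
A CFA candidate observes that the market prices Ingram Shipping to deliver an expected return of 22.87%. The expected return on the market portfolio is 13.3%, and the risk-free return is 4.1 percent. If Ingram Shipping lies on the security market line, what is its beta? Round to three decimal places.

MRP = 13.3% − 4.1% = 9.20%
β = (E(R) − R_f) / MRP = (22.87% − 4.1%) / 9.2% = 18.77% / 9.2% = 2.040

2.040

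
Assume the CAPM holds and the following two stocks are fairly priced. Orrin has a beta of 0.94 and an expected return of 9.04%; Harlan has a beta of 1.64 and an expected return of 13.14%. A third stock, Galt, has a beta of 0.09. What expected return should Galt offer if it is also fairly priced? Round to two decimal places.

MRP (SML slope) = (13.14% − 9.04%) / (1.64 − 0.94) = 4.10% / 0.70 = 5.8571%
R_f (intercept) = 9.04% − 0.94 × 5.8571% = 3.5343%
E(R_Galt) = R_f + β × MRP = 3.5343% + 0.09 × 5.8571% = 4.06%

4.06%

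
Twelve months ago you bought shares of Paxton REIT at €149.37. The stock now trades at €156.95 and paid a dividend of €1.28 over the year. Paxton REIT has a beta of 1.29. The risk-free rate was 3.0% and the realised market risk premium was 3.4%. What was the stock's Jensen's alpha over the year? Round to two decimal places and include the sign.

Realised HPR = (P1 + D1 − P0) / P0 = (156.95 + 1.28 − 149.37) / 149.37 = 8.86 / 149.37 = 5.9316%
CAPM required = R_f + β·MRP = 3.0% + 1.29 × 3.4% = 7.3860%
α = realised − required = 5.9316% − 7.3860% = -1.45%

-1.45%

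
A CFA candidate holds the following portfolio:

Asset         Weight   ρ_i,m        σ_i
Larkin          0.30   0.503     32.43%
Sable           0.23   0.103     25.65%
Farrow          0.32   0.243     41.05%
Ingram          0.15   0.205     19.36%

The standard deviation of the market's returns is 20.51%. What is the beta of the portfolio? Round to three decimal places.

β_Larkin = 0.503 × 32.43% / 20.51% = 0.7953
β_Sable = 0.103 × 25.65% / 20.51% = 0.1288
β_Farrow = 0.243 × 41.05% / 20.51% = 0.4864
β_Ingram = 0.205 × 19.36% / 20.51% = 0.1935
β_P = Σ w_i β_i = 0.30×0.7953 + 0.23×0.1288 + 0.32×0.4864 + 0.15×0.1935 = 0.4529

0.453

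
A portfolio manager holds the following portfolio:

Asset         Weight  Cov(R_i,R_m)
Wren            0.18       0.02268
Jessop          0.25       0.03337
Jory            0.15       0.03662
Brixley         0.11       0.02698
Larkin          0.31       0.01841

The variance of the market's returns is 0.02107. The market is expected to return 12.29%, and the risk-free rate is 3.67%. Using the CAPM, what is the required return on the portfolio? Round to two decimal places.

14.55%

β_Wren = 0.02268 / 0.02107 = 1.0764
β_Jessop = 0.03337 / 0.02107 = 1.5838
β_Jory = 0.03662 / 0.02107 = 1.7380
β_Brixley = 0.02698 / 0.02107 = 1.2805
β_Larkin = 0.01841 / 0.02107 = 0.8738
β_P = Σ w_i β_i = 0.18×1.0764 + 0.25×1.5838 + 0.15×1.7380 + 0.11×1.2805 + 0.31×0.8738 = 1.2621
MRP = 12.29% − 3.67% = 8.62%
E(R_P) = R_f + β_P × MRP = 3.67% + 1.2621 × 8.62% = 14.55%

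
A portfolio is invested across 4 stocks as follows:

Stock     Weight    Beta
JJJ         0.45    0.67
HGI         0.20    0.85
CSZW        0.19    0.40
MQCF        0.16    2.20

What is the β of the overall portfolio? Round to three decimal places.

β_P = Σ w_i β_i = 0.45×0.67 + 0.20×0.85 + 0.19×0.40 + 0.16×2.20 = 0.8995

0.900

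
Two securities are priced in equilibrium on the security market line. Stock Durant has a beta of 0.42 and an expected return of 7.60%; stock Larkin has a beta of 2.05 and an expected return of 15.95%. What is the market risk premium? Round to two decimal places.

5.12%

Both satisfy E(R) = R_f + β·MRP, so the slope of the SML is
MRP = (15.95% − 7.60%) / (2.05 − 0.42) = 8.35% / 1.63 = 5.1227%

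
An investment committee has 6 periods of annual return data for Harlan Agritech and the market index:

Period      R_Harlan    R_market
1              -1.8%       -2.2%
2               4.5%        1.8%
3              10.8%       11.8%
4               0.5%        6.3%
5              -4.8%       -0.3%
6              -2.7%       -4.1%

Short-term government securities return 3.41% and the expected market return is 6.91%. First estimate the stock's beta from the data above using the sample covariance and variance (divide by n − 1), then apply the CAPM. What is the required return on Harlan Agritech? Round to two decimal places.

Mean R_i = (-1.8 + 4.5 + 10.8 + 0.5 − 4.8 − 2.7) / 6 = 1.0833%
Mean R_m = (-2.2 + 1.8 + 11.8 + 6.3 − 0.3 − 4.1) / 6 = 2.2167%
Σ(R_i − R̄_i)(R_m − R̄_m) = 140.7517  ⇒  Cov = 140.7517 / 5 = 28.1503
Σ(R_m − R̄_m)² = 174.4283  ⇒  Var(R_m) = 174.4283 / 5 = 34.8857
β = Cov / Var(R_m) = 28.1503 / 34.8857 = 0.8069
MRP = 6.91% − 3.41% = 3.50%
E(R) = R_f + β × MRP = 3.41% + 0.8069 × 3.50% = 6.23%

6.23%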